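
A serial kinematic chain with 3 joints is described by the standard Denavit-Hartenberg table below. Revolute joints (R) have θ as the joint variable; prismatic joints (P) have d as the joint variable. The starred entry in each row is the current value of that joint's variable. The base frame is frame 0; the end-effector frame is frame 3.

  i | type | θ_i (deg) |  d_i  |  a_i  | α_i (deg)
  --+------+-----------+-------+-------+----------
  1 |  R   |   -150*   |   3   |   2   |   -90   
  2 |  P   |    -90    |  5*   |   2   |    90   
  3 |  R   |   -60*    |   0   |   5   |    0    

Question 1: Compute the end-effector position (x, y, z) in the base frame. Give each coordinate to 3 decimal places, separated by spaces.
after link 1: o_1 = (-1.7321, -1.0000, 3.0000)
after link 2: o_2 = (0.7679, -5.3301, 5.0000)
after link 3: o_3 = (-1.3971, -1.5801, 7.5000)

-1.397 -1.580 7.500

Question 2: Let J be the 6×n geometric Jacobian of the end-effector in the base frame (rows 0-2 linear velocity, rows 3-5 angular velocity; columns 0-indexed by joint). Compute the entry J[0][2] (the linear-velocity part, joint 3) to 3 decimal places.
axis z_2 = (0.8660,0.5000,0.0000); lever o_n−o_2 = (-2.1651,3.7500,2.5000)
cross product → J_v[:, 2] = (1.2500,-2.1651,4.3301)
J_ω[:, 2] = z_2
entry J[0][2] = 1.2500

1.250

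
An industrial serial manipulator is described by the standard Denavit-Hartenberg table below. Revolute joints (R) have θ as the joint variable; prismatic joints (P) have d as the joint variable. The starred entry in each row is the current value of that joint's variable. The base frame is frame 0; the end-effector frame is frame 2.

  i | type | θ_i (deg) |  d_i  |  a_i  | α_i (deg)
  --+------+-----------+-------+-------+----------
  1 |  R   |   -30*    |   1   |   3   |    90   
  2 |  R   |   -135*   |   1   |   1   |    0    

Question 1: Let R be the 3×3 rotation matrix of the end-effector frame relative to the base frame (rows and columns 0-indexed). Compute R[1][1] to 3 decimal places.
-0.354

End-effector y-axis (col 1 of R) = (0.6124,-0.3536,-0.7071)
R[1][1] = -0.3536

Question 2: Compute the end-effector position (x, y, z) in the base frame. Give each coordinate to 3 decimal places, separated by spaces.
after link 1: o_1 = (2.5981, -1.5000, 1.0000)
after link 2: o_2 = (1.4857, -2.0125, 0.2929)

1.486 -2.012 0.293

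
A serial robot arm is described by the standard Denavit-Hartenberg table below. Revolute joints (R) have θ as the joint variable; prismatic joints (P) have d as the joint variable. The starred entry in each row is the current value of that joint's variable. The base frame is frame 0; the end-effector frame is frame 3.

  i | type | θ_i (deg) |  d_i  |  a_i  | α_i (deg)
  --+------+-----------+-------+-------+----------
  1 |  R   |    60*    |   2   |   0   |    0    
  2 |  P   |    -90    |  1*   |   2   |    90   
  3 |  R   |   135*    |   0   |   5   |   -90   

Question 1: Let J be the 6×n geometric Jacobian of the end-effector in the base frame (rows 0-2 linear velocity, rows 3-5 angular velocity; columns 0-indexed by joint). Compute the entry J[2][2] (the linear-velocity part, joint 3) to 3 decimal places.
axis z_2 = (-0.5000,-0.8660,0.0000); lever o_n−o_2 = (-3.0619,1.7678,3.5355)
cross product → J_v[:, 2] = (-3.0619,1.7678,-3.5355)
J_ω[:, 2] = z_2
entry J[2][2] = -3.5355

-3.536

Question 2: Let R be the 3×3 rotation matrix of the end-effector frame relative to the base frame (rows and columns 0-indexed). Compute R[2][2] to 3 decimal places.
End-effector z-axis (col 2 of R) = (-0.6124,0.3536,-0.7071)
R[2][2] = -0.7071

-0.707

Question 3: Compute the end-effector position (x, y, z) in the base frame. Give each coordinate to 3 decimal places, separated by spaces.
after link 1: o_1 = (0.0000, 0.0000, 2.0000)
after link 2: o_2 = (1.7321, -1.0000, 3.0000)
after link 3: o_3 = (-1.3298, 0.7678, 6.5355)

-1.330 0.768 6.536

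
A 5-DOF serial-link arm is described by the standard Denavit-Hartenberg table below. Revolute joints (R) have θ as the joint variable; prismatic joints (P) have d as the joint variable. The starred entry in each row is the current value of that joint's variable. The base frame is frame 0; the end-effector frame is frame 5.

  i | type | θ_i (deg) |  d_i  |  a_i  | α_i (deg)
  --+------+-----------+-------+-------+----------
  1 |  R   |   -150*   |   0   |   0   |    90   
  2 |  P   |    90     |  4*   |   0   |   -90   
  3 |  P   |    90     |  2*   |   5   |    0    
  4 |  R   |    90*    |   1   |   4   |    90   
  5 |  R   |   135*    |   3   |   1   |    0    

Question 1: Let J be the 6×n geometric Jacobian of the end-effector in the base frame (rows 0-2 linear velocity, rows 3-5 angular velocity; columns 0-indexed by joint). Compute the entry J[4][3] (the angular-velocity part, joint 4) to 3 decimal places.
0.500

axis z_3 = (0.8660,0.5000,0.0000); lever o_n−o_3 = (2.9784,-1.7445,-3.2929)
cross product → J_v[:, 3] = (-1.6464,2.8517,-3.0000)
J_ω[:, 3] = z_3
entry J[4][3] = 0.5000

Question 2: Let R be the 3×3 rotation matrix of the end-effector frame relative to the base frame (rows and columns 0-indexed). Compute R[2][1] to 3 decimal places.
0.707

End-effector y-axis (col 1 of R) = (-0.6124,-0.3536,0.7071)
R[2][1] = 0.7071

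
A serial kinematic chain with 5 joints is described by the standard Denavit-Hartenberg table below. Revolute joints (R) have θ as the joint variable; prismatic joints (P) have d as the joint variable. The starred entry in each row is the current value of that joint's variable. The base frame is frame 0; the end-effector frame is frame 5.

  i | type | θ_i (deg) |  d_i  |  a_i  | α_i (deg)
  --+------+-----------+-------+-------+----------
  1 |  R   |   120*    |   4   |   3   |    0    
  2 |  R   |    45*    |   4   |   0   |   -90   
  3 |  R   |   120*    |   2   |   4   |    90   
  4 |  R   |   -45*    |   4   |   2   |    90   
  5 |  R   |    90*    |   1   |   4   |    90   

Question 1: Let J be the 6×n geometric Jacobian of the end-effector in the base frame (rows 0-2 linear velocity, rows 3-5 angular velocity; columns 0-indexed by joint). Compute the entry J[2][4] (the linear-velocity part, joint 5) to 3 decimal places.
axis z_4 = (-0.1585,0.7745,0.6124); lever o_n−o_4 = (-3.5046,1.6711,-1.3876)
cross product → J_v[:, 4] = (-2.0981,-2.3660,2.4495)
J_ω[:, 4] = z_4
entry J[2][4] = 2.4495

2.449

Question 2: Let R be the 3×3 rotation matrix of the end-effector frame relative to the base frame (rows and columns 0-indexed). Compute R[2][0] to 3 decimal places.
End-effector x-axis (col 0 of R) = (-0.8365,0.2241,-0.5000)
R[2][0] = -0.5000

-0.500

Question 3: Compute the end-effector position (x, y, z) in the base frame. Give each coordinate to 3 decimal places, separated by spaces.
-5.887 3.899 -0.076

after link 1: o_1 = (-1.5000, 2.5981, 4.0000)
after link 2: o_2 = (-1.5000, 2.5981, 8.0000)
after link 3: o_3 = (-0.0858, 0.1486, 4.5359)
after link 4: o_4 = (-2.3828, 2.2282, 1.3112)
after link 5: o_5 = (-5.8874, 3.8993, -0.0765)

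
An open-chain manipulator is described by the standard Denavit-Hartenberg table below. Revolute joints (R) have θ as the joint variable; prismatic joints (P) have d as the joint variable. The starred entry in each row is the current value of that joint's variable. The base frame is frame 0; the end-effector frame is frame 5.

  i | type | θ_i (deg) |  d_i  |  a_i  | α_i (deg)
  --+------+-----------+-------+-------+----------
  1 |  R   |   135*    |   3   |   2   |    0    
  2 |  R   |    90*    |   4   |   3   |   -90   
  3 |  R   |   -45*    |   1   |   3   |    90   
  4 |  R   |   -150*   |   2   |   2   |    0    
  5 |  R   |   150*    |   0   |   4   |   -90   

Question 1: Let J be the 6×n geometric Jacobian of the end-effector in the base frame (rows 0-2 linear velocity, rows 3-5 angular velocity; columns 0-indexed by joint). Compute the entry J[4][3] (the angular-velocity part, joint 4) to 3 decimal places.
0.500

axis z_3 = (0.5000,0.5000,0.7071); lever o_n−o_3 = (-0.8411,0.5731,3.0179)
cross product → J_v[:, 3] = (1.1037,-2.1037,0.7071)
J_ω[:, 3] = z_3
entry J[4][3] = 0.5000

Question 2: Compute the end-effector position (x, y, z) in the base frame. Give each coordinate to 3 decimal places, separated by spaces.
after link 1: o_1 = (-1.4142, 1.4142, 3.0000)
after link 2: o_2 = (-3.5355, -0.7071, 7.0000)
after link 3: o_3 = (-4.3284, -2.9142, 9.1213)
after link 4: o_4 = (-3.1695, -0.3411, 9.3108)
after link 5: o_5 = (-5.1695, -2.3411, 12.1392)

-5.170 -2.341 12.139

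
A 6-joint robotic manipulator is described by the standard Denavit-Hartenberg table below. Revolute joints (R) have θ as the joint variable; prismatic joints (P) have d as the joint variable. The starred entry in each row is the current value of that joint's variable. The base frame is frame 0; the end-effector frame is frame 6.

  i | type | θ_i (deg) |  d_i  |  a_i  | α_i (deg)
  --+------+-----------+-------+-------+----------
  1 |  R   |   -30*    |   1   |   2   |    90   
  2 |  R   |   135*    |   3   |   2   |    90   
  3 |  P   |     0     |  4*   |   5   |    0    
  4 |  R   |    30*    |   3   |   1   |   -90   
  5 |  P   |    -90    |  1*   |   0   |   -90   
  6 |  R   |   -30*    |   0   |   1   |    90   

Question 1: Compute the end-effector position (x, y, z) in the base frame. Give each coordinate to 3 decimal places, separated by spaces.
after link 1: o_1 = (1.7321, -1.0000, 1.0000)
after link 2: o_2 = (-0.9927, -2.8910, 2.4142)
after link 3: o_3 = (-1.6051, -2.5374, 8.7782)
after link 4: o_4 = (-0.5483, -3.7249, 11.5119)
after link 5: o_5 = (-0.6751, -4.6517, 11.1583)
after link 6: o_6 = (-0.2082, -5.4213, 11.5939)

-0.208 -5.421 11.594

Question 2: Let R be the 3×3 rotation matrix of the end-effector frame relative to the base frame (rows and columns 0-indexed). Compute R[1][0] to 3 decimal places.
End-effector x-axis (col 0 of R) = (0.4669,-0.7696,0.4356)
R[1][0] = -0.7696

-0.770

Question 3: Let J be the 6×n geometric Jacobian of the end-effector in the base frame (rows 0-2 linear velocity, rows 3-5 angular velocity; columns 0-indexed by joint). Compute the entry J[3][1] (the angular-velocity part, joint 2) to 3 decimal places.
axis z_1 = (-0.5000,-0.8660,0.0000); lever o_n−o_1 = (-1.9402,-4.4213,10.5939)
cross product → J_v[:, 1] = (-9.1746,5.2970,0.5303)
J_ω[:, 1] = z_1
entry J[3][1] = -0.5000

-0.500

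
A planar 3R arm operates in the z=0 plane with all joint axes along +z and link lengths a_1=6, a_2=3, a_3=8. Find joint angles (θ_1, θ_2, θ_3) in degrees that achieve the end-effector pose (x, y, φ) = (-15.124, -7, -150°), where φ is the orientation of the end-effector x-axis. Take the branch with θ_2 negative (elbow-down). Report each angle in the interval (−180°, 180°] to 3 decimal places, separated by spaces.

-149.993 -30.019 30.012

wrist centre = target − a_3·(cos φ, sin φ) = (-8.1958, -3.0000)
cos θ_2 = (76.1711−6²−3²)/(2·6·3) = 0.8659; θ_2 = -30.0186° (elbow-down)
β = atan2(-3.0000,-8.1958) = -159.8953°; ψ = atan2(-1.5008,8.5976) = -9.9021°
θ_1 = β − ψ = -149.9932°
θ_3 = φ − θ_1 − θ_2 = 30.0118° (wrapped to (-180°,180°])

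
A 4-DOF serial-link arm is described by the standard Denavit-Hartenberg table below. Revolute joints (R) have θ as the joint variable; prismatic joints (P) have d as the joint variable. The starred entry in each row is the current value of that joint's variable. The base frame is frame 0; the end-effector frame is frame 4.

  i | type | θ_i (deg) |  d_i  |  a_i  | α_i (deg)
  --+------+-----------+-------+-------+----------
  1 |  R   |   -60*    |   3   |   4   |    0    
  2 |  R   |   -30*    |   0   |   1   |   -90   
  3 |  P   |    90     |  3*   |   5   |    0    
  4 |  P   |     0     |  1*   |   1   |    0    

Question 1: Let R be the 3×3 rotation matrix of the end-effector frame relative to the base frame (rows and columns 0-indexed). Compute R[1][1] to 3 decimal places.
End-effector y-axis (col 1 of R) = (-0.0000,1.0000,-0.0000)
R[1][1] = 1.0000

1.000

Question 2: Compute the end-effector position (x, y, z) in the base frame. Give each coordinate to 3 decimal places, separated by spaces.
6.000 -4.464 -3.000

after link 1: o_1 = (2.0000, -3.4641, 3.0000)
after link 2: o_2 = (2.0000, -4.4641, 3.0000)
after link 3: o_3 = (5.0000, -4.4641, -2.0000)
after link 4: o_4 = (6.0000, -4.4641, -3.0000)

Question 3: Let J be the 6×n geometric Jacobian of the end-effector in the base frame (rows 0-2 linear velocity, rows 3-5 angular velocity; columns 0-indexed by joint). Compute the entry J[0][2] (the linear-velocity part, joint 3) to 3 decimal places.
prismatic axis z_2 = (1.0000,0.0000,0.0000)
J_v[:, 2] = z_2; J_ω[:, 2] = (0,0,0)
entry J[0][2] = 1.0000

1.000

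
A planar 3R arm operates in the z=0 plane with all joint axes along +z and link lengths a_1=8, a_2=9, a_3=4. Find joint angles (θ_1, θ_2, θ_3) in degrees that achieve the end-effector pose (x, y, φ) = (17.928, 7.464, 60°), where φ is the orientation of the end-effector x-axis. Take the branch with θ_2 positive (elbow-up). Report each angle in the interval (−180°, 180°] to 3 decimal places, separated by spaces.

wrist centre = target − a_3·(cos φ, sin φ) = (15.9280, 3.9999)
cos θ_2 = (269.7004−8²−9²)/(2·8·9) = 0.8660; θ_2 = 30.0058° (elbow-up)
β = atan2(3.9999,15.9280) = 14.0968°; ψ = atan2(4.5008,15.7938) = 15.9061°
θ_1 = β − ψ = -1.8093°
θ_3 = φ − θ_1 − θ_2 = 31.8035° (wrapped to (-180°,180°])

-1.809 30.006 31.803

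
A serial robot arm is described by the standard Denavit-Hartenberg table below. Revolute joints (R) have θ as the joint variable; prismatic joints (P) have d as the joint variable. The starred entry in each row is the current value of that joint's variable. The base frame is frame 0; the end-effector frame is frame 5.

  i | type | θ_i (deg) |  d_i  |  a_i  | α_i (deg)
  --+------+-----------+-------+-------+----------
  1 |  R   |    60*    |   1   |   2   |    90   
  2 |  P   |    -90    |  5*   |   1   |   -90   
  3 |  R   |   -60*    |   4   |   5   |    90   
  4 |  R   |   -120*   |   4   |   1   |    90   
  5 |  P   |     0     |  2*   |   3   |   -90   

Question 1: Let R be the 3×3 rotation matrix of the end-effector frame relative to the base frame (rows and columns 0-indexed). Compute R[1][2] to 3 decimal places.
End-effector z-axis (col 2 of R) = (0.4330,-0.2500,0.8660)
R[1][2] = -0.2500

-0.250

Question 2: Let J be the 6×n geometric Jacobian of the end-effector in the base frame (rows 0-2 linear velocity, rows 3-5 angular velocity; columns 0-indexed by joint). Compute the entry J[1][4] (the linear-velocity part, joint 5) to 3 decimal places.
prismatic axis z_4 = (-0.3995,0.8080,0.4330)
J_v[:, 4] = z_4; J_ω[:, 4] = (0,0,0)
entry J[1][4] = 0.8080

0.808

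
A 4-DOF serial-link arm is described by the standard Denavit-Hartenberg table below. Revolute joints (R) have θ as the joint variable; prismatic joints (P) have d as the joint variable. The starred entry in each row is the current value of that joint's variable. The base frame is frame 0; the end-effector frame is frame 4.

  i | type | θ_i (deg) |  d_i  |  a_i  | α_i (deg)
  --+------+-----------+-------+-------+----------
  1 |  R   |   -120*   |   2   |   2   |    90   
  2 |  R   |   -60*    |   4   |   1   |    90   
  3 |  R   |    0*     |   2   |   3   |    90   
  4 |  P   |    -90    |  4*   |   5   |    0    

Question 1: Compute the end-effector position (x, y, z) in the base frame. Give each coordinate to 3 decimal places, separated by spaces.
-3.299 -5.714 0.036

after link 1: o_1 = (-1.0000, -1.7321, 2.0000)
after link 2: o_2 = (-4.7141, -0.1651, 1.1340)
after link 3: o_3 = (-4.5981, 0.0359, -2.4641)
after link 4: o_4 = (-3.2990, -5.7141, 0.0359)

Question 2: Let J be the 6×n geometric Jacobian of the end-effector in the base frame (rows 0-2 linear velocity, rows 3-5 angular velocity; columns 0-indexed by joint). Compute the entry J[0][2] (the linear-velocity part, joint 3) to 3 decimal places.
axis z_2 = (0.4330,0.7500,-0.5000); lever o_n−o_2 = (1.4151,-5.5490,-1.0981)
cross product → J_v[:, 2] = (-3.5981,-0.2321,-3.4641)
J_ω[:, 2] = z_2
entry J[0][2] = -3.5981

-3.598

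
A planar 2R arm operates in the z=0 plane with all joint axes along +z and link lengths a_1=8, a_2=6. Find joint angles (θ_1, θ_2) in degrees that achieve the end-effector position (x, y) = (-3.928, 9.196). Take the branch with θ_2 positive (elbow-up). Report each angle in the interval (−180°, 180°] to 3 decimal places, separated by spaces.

cos θ_2 = (99.9956−8²−6²)/(2·8·6) = -0.0000; θ_2 = 90.0026° (elbow-up)
β = atan2(9.1960,-3.9280) = 113.1294°; ψ = atan2(6.0000,7.9997) = 36.8708°
θ_1 = β − ψ = 76.2585°

76.259 90.003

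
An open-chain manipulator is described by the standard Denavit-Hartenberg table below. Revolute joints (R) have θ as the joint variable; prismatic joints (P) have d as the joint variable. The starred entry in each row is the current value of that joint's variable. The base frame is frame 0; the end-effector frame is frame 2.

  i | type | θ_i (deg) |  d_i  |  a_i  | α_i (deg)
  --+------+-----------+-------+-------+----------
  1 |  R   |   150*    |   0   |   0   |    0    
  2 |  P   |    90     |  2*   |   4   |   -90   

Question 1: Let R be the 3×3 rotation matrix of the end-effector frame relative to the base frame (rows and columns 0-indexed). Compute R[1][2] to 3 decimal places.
End-effector z-axis (col 2 of R) = (0.8660,-0.5000,0.0000)
R[1][2] = -0.5000

-0.500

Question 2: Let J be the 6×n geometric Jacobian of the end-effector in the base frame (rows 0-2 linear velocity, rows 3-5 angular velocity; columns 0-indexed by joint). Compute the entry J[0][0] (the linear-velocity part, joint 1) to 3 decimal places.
3.464

axis z_0 = ẑ; lever o_n−o_0 = (-2.0000,-3.4641,2.0000)
cross product → J_v[:, 0] = (3.4641,-2.0000,0.0000)
J_ω[:, 0] = z_0
entry J[0][0] = 3.4641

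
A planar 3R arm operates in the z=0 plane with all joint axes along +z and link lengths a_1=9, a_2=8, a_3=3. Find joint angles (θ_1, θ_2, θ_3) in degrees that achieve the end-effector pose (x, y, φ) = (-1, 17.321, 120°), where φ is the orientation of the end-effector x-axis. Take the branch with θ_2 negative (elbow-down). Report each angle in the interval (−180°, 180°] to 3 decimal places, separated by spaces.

wrist centre = target − a_3·(cos φ, sin φ) = (0.5000, 14.7229)
cos θ_2 = (217.0145−9²−8²)/(2·9·8) = 0.5001; θ_2 = -59.9933° (elbow-down)
β = atan2(14.7229,0.5000) = 88.0549°; ψ = atan2(-6.9277,13.0008) = -28.0518°
θ_1 = β − ψ = 116.1068°
θ_3 = φ − θ_1 − θ_2 = 63.8866° (wrapped to (-180°,180°])

116.107 -59.993 63.887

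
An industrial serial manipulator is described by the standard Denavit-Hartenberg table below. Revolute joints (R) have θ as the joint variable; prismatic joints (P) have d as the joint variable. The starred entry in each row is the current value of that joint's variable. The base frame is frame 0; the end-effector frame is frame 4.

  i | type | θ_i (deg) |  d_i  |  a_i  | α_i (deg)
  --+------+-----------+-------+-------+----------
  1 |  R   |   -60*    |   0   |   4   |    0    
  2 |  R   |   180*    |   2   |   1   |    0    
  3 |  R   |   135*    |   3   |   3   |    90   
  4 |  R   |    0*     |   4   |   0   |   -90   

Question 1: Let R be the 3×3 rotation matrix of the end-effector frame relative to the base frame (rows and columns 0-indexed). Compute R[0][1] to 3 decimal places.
0.966

End-effector y-axis (col 1 of R) = (0.9659,-0.2588,0.0000)
R[0][1] = 0.9659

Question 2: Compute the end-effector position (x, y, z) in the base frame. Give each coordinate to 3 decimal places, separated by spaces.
after link 1: o_1 = (2.0000, -3.4641, 0.0000)
after link 2: o_2 = (1.5000, -2.5981, 2.0000)
after link 3: o_3 = (0.7235, -5.4959, 5.0000)
after link 4: o_4 = (-3.1402, -4.4606, 5.0000)

-3.140 -4.461 5.000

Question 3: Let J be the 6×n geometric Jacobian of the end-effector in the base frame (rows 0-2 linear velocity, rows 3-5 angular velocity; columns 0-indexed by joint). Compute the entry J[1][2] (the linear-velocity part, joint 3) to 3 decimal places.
-4.640

axis z_2 = (0.0000,0.0000,1.0000); lever o_n−o_2 = (-4.6402,-1.8625,3.0000)
cross product → J_v[:, 2] = (1.8625,-4.6402,0.0000)
J_ω[:, 2] = z_2
entry J[1][2] = -4.6402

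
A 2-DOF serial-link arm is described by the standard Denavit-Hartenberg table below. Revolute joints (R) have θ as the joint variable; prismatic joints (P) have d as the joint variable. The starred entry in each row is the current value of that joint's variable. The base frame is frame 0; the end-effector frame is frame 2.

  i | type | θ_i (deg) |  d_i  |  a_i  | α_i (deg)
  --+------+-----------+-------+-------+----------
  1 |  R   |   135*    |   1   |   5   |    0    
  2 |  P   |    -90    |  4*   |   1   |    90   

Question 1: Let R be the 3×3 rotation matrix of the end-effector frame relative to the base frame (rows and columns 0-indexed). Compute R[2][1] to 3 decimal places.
1.000

End-effector y-axis (col 1 of R) = (-0.0000,0.0000,1.0000)
R[2][1] = 1.0000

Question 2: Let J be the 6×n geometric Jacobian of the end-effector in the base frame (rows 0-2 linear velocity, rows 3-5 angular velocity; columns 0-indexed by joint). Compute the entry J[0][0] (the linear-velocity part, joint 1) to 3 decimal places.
-4.243

axis z_0 = ẑ; lever o_n−o_0 = (-2.8284,4.2426,5.0000)
cross product → J_v[:, 0] = (-4.2426,-2.8284,0.0000)
J_ω[:, 0] = z_0
entry J[0][0] = -4.2426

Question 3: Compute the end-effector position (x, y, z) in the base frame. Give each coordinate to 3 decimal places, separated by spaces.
-2.828 4.243 5.000

after link 1: o_1 = (-3.5355, 3.5355, 1.0000)
after link 2: o_2 = (-2.8284, 4.2426, 5.0000)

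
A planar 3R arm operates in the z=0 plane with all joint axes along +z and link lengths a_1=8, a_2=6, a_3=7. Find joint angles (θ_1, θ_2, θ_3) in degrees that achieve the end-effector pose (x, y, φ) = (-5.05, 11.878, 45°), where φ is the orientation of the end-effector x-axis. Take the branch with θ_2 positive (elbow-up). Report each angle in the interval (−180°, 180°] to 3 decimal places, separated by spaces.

119.998 60.003 -135.001

wrist centre = target − a_3·(cos φ, sin φ) = (-9.9997, 6.9283)
cos θ_2 = (147.9956−8²−6²)/(2·8·6) = 0.5000; θ_2 = 60.0030° (elbow-up)
β = atan2(6.9283,-9.9997) = 145.2841°; ψ = atan2(5.1963,10.9997) = 25.2862°
θ_1 = β − ψ = 119.9979°
θ_3 = φ − θ_1 − θ_2 = -135.0009° (wrapped to (-180°,180°])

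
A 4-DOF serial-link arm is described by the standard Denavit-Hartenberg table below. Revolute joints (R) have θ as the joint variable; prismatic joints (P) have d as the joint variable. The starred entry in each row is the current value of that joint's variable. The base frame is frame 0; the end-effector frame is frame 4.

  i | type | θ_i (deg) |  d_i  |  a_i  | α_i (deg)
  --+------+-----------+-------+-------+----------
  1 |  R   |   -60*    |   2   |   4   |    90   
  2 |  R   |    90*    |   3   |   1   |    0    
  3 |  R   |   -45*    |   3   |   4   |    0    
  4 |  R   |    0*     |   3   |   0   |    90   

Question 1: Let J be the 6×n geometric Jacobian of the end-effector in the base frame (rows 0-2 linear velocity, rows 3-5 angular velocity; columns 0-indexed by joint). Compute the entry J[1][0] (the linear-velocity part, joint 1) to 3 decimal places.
-4.380

axis z_0 = ẑ; lever o_n−o_0 = (-4.3800,-10.4136,5.8284)
cross product → J_v[:, 0] = (10.4136,-4.3800,0.0000)
J_ω[:, 0] = z_0
entry J[1][0] = -4.3800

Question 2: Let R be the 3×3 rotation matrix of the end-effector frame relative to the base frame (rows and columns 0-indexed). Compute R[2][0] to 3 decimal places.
0.707

End-effector x-axis (col 0 of R) = (0.3536,-0.6124,0.7071)
R[2][0] = 0.7071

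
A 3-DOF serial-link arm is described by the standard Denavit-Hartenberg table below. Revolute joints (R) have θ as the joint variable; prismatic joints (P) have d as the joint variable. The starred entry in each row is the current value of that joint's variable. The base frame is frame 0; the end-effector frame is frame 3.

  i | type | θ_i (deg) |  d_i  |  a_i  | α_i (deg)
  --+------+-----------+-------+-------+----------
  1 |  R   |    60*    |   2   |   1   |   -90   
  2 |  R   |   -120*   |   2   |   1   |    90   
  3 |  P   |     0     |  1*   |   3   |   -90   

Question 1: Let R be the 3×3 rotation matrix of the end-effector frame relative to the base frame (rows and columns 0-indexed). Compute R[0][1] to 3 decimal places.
0.433

End-effector y-axis (col 1 of R) = (0.4330,0.7500,0.5000)
R[0][1] = 0.4330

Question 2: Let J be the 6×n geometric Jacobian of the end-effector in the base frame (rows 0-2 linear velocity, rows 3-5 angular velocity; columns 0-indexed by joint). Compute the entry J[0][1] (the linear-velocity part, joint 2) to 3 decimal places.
axis z_1 = (-0.8660,0.5000,0.0000); lever o_n−o_1 = (-3.1651,-1.4821,2.9641)
cross product → J_v[:, 1] = (1.4821,2.5670,2.8660)
J_ω[:, 1] = z_1
entry J[0][1] = 1.4821

1.482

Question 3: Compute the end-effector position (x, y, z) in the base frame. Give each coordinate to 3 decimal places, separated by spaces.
-2.665 -0.616 4.964

after link 1: o_1 = (0.5000, 0.8660, 2.0000)
after link 2: o_2 = (-1.4821, 1.4330, 2.8660)
after link 3: o_3 = (-2.6651, -0.6160, 4.9641)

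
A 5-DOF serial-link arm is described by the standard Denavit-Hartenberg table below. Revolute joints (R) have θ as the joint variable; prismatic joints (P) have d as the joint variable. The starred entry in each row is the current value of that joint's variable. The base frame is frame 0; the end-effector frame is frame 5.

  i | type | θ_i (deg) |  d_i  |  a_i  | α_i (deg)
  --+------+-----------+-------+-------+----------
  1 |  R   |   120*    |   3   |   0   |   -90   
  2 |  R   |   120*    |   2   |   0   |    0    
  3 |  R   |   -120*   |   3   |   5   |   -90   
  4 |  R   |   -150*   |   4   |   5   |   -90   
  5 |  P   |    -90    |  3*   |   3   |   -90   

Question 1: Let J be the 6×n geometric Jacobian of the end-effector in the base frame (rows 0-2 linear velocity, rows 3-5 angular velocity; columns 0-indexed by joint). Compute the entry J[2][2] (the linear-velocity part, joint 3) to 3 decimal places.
-2.170

axis z_2 = (-0.8660,-0.5000,0.0000); lever o_n−o_2 = (-8.0981,-2.1699,-7.0000)
cross product → J_v[:, 2] = (3.5000,-6.0622,-2.1699)
J_ω[:, 2] = z_2
entry J[2][2] = -2.1699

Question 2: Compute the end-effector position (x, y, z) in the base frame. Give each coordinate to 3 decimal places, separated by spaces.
-9.830 -3.170 -4.000

after link 1: o_1 = (0.0000, 0.0000, 3.0000)
after link 2: o_2 = (-1.7321, -1.0000, 3.0000)
after link 3: o_3 = (-6.8301, 1.8301, 3.0000)
after link 4: o_4 = (-6.8301, -3.1699, -1.0000)
after link 5: o_5 = (-9.8301, -3.1699, -4.0000)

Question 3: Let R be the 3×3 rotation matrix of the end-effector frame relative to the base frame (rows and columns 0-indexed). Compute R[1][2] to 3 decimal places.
-1.000

End-effector z-axis (col 2 of R) = (-0.0000,-1.0000,0.0000)
R[1][2] = -1.0000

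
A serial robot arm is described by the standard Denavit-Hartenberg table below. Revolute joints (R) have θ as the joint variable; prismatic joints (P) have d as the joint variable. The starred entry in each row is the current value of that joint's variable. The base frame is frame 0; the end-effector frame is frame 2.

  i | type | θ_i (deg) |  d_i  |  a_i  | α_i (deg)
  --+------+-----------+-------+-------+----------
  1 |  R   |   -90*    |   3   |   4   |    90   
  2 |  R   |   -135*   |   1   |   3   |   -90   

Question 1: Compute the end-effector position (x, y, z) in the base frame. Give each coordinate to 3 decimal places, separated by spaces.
-1.000 -1.879 0.879

after link 1: o_1 = (0.0000, -4.0000, 3.0000)
after link 2: o_2 = (-1.0000, -1.8787, 0.8787)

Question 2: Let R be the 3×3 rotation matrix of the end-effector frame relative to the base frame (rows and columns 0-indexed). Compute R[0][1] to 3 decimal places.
End-effector y-axis (col 1 of R) = (1.0000,0.0000,-0.0000)
R[0][1] = 1.0000

1.000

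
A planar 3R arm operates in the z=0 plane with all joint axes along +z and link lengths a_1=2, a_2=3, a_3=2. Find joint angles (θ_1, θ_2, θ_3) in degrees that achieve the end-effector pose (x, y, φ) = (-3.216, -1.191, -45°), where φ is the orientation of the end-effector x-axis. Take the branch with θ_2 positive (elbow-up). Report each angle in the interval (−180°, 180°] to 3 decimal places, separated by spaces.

150.019 44.977 120.005

wrist centre = target − a_3·(cos φ, sin φ) = (-4.6302, 0.2232)
cos θ_2 = (21.4887−2²−3²)/(2·2·3) = 0.7074; θ_2 = 44.9769° (elbow-up)
β = atan2(0.2232,-4.6302) = 177.2400°; ψ = atan2(2.1205,4.1222) = 27.2215°
θ_1 = β − ψ = 150.0185°
θ_3 = φ − θ_1 − θ_2 = 120.0046° (wrapped to (-180°,180°])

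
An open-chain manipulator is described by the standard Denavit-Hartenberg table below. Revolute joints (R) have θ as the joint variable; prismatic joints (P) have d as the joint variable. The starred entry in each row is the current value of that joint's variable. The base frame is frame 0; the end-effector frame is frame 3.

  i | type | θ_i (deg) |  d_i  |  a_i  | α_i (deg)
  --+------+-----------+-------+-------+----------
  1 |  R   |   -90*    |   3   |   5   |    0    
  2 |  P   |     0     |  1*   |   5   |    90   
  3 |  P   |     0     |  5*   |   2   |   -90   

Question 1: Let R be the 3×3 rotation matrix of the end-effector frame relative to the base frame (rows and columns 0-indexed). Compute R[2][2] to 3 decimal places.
End-effector z-axis (col 2 of R) = (0.0000,0.0000,1.0000)
R[2][2] = 1.0000

1.000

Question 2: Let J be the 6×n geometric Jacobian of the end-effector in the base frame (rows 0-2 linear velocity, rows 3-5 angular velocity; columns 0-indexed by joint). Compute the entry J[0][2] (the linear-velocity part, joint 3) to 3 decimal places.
-1.000

prismatic axis z_2 = (-1.0000,-0.0000,0.0000)
J_v[:, 2] = z_2; J_ω[:, 2] = (0,0,0)
entry J[0][2] = -1.0000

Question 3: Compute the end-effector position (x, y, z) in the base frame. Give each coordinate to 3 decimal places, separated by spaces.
after link 1: o_1 = (0.0000, -5.0000, 3.0000)
after link 2: o_2 = (0.0000, -10.0000, 4.0000)
after link 3: o_3 = (-5.0000, -12.0000, 4.0000)

-5.000 -12.000 4.000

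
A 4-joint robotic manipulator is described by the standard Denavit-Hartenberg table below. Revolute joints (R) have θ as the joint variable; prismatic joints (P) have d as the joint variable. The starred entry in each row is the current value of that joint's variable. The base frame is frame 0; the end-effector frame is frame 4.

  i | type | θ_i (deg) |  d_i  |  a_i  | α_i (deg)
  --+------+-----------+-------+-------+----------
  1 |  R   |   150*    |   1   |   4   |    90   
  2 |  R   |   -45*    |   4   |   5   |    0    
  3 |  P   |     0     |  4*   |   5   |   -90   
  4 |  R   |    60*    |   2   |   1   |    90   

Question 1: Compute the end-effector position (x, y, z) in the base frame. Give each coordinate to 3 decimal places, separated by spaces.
-7.552 12.598 -5.010

after link 1: o_1 = (-3.4641, 2.0000, 1.0000)
after link 2: o_2 = (-4.5260, 7.2319, -2.5355)
after link 3: o_3 = (-5.5878, 12.4637, -6.0711)
after link 4: o_4 = (-7.5518, 12.5976, -5.0104)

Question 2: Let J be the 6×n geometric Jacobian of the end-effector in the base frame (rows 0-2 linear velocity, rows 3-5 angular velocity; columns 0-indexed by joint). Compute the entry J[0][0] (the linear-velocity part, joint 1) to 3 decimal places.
axis z_0 = ẑ; lever o_n−o_0 = (-7.5518,12.5976,-5.0104)
cross product → J_v[:, 0] = (-12.5976,-7.5518,0.0000)
J_ω[:, 0] = z_0
entry J[0][0] = -12.5976

-12.598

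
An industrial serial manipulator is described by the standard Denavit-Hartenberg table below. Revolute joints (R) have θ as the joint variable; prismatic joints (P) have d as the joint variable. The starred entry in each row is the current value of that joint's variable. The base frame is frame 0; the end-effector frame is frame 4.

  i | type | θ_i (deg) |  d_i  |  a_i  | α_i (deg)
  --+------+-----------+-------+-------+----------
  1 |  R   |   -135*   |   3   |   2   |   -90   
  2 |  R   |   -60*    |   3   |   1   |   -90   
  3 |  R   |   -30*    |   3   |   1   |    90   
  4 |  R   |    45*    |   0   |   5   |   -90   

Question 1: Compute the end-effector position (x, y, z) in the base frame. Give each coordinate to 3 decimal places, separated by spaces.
-3.434 -10.884 4.000

after link 1: o_1 = (-1.4142, -1.4142, 3.0000)
after link 2: o_2 = (0.3536, -3.8891, 3.8660)
after link 3: o_3 = (-1.4362, -6.3859, 3.1160)
after link 4: o_4 = (-3.4338, -10.8835, 3.9999)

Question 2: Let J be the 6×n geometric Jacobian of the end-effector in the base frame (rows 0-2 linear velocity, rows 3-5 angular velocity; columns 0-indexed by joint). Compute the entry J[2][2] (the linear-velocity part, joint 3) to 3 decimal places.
1.964

axis z_2 = (-0.6124,-0.6124,-0.5000); lever o_n−o_2 = (-3.7873,-6.9945,0.1339)
cross product → J_v[:, 2] = (-3.5792,1.9757,1.9639)
J_ω[:, 2] = z_2
entry J[2][2] = 1.9639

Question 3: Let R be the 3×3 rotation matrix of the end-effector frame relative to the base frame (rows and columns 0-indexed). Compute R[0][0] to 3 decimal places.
-0.400

End-effector x-axis (col 0 of R) = (-0.3995,-0.8995,0.1768)
R[0][0] = -0.3995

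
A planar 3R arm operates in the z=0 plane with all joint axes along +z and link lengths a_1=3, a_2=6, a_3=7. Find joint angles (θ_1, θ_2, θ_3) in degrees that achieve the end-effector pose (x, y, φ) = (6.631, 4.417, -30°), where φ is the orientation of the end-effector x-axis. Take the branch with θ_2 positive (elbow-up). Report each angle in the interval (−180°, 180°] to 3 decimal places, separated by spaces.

wrist centre = target − a_3·(cos φ, sin φ) = (0.5688, 7.9170)
cos θ_2 = (63.0024−3²−6²)/(2·3·6) = 0.5001; θ_2 = 59.9955° (elbow-up)
β = atan2(7.9170,0.5688) = 85.8905°; ψ = atan2(5.1959,6.0004) = 40.8902°
θ_1 = β − ψ = 45.0003°
θ_3 = φ − θ_1 − θ_2 = -134.9958° (wrapped to (-180°,180°])

45.000 59.996 -134.996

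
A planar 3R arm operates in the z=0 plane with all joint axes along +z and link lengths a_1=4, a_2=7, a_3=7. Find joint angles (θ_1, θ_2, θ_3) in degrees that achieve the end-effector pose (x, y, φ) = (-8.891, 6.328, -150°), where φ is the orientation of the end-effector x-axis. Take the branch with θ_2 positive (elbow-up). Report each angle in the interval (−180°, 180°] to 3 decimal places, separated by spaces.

wrist centre = target − a_3·(cos φ, sin φ) = (-2.8288, 9.8280)
cos θ_2 = (104.5918−4²−7²)/(2·4·7) = 0.7070; θ_2 = 45.0089° (elbow-up)
β = atan2(9.8280,-2.8288) = 106.0576°; ψ = atan2(4.9505,8.9490) = 28.9511°
θ_1 = β − ψ = 77.1065°
θ_3 = φ − θ_1 − θ_2 = 87.8846° (wrapped to (-180°,180°])

77.106 45.009 87.885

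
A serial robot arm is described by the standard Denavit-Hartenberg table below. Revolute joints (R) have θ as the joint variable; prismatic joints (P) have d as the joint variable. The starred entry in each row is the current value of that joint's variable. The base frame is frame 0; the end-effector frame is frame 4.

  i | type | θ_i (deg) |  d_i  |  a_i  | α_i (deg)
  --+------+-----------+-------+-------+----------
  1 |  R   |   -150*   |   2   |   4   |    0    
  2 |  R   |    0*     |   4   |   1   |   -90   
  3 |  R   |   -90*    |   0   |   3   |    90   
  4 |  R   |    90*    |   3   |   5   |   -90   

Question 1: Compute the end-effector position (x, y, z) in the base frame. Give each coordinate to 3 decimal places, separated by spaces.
0.768 -5.330 9.000

after link 1: o_1 = (-3.4641, -2.0000, 2.0000)
after link 2: o_2 = (-4.3301, -2.5000, 6.0000)
after link 3: o_3 = (-4.3301, -2.5000, 9.0000)
after link 4: o_4 = (0.7679, -5.3301, 9.0000)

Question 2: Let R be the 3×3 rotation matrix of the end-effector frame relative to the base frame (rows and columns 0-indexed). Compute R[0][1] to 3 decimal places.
End-effector y-axis (col 1 of R) = (-0.8660,-0.5000,-0.0000)
R[0][1] = -0.8660

-0.866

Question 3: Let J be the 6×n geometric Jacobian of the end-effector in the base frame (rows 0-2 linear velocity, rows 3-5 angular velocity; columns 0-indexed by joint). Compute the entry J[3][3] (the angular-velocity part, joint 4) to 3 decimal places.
axis z_3 = (0.8660,0.5000,0.0000); lever o_n−o_3 = (5.0981,-2.8301,0.0000)
cross product → J_v[:, 3] = (0.0000,0.0000,-5.0000)
J_ω[:, 3] = z_3
entry J[3][3] = 0.8660

0.866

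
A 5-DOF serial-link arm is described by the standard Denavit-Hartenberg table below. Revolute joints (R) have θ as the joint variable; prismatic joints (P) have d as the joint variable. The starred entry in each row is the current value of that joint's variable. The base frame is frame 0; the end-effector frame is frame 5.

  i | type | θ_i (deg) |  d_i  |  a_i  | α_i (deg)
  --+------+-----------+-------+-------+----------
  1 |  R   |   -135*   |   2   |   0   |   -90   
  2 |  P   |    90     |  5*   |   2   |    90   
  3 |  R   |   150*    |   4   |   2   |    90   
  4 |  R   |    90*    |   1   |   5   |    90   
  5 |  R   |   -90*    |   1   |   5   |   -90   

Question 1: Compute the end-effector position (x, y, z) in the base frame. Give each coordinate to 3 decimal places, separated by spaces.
after link 1: o_1 = (0.0000, 0.0000, 2.0000)
after link 2: o_2 = (3.5355, -3.5355, 0.0000)
after link 3: o_3 = (1.4142, -7.0711, 1.7321)
after link 4: o_4 = (-1.5089, -11.2190, 1.2321)
after link 5: o_5 = (-4.2173, -8.5107, 4.5981)

-4.217 -8.511 4.598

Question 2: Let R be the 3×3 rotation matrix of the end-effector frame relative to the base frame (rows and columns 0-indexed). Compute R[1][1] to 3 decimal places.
End-effector y-axis (col 1 of R) = (-0.3536,0.3536,-0.8660)
R[1][1] = 0.3536

0.354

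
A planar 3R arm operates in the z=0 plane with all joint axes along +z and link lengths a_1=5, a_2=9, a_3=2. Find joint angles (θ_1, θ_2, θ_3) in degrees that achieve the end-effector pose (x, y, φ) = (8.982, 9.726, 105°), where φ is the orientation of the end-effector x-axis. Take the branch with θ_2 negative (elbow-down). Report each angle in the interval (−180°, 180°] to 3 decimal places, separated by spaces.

78.739 -60.006 86.267

wrist centre = target − a_3·(cos φ, sin φ) = (9.4996, 7.7941)
cos θ_2 = (150.9919−5²−9²)/(2·5·9) = 0.4999; θ_2 = -60.0060° (elbow-down)
β = atan2(7.7941,9.4996) = 39.3678°; ψ = atan2(-7.7947,9.4992) = -39.3711°
θ_1 = β − ψ = 78.7389°
θ_3 = φ − θ_1 − θ_2 = 86.2671° (wrapped to (-180°,180°])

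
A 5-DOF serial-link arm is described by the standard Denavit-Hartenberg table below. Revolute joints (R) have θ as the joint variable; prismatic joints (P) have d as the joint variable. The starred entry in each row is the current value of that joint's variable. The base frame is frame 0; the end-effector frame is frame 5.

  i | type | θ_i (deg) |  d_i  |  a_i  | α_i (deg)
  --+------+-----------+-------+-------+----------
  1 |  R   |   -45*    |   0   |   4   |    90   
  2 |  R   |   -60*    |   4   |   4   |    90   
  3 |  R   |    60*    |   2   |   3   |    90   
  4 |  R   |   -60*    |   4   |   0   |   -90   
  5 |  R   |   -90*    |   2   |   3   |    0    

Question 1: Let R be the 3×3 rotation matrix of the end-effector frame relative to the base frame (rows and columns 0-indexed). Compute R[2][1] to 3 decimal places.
End-effector y-axis (col 1 of R) = (0.3125,-0.9249,0.2165)
R[2][1] = 0.2165

0.217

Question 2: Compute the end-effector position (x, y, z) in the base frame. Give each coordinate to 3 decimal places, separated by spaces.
2.134 -8.637 -12.263

after link 1: o_1 = (2.8284, -2.8284, 0.0000)
after link 2: o_2 = (1.4142, -7.0711, -3.4641)
after link 3: o_3 = (-1.1173, -8.2138, -5.7631)
after link 4: o_4 = (1.5216, -8.0243, -8.7631)
after link 5: o_5 = (2.1340, -8.6367, -12.2631)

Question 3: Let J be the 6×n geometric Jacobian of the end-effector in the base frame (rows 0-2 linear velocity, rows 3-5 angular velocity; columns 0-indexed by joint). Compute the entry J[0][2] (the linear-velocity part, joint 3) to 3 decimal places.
-6.171

axis z_2 = (-0.6124,0.6124,-0.5000); lever o_n−o_2 = (0.7198,-1.5656,-8.7990)
cross product → J_v[:, 2] = (-6.1711,-5.7482,0.5179)
J_ω[:, 2] = z_2
entry J[0][2] = -6.1711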